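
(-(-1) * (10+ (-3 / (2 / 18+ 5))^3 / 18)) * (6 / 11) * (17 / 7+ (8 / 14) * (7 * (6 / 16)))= 29167995 / 1362704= 21.40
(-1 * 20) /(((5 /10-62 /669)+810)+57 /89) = -2381640 /96581191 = -0.02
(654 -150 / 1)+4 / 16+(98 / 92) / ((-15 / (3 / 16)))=1855591 / 3680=504.24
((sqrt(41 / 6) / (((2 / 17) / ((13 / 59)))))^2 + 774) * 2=66665537 / 41772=1595.94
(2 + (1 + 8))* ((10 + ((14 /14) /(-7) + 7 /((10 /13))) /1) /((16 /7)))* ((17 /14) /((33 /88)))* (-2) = -248149 /420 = -590.83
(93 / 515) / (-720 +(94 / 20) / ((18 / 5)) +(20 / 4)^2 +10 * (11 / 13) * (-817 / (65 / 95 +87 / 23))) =-10619856 / 131811011165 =-0.00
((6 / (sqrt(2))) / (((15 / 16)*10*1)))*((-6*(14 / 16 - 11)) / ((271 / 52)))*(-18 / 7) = -454896*sqrt(2) / 47425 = -13.56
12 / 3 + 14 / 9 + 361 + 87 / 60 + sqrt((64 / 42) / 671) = 368.05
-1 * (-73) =73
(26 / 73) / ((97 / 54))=1404 / 7081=0.20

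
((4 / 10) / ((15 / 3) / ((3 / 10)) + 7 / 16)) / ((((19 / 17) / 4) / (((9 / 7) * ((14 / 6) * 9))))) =176256 / 77995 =2.26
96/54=16/9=1.78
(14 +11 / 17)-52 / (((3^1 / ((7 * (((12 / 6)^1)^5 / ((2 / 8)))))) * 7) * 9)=-106429 / 459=-231.87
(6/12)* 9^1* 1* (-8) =-36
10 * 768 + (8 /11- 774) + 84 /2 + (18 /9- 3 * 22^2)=60486 /11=5498.73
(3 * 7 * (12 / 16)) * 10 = 315 / 2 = 157.50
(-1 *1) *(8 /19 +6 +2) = -160 /19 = -8.42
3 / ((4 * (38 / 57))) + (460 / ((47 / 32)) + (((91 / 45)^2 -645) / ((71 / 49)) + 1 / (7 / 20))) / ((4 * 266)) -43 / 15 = -93629685229 / 50329301400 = -1.86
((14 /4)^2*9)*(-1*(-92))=10143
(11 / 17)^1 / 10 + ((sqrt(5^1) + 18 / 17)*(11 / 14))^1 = 1067 / 1190 + 11*sqrt(5) / 14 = 2.65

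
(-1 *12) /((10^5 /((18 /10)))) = -27 /125000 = -0.00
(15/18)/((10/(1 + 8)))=3/4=0.75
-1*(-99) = 99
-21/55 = -0.38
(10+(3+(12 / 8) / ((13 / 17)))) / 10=1.50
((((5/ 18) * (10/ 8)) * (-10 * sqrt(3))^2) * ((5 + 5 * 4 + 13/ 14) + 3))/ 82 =84375/ 2296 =36.75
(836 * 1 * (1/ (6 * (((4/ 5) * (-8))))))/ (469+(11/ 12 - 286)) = -1045/ 8828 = -0.12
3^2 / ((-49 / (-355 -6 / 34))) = 54342 / 833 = 65.24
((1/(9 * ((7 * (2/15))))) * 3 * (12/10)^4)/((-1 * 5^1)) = -648/4375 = -0.15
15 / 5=3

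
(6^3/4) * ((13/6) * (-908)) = -106236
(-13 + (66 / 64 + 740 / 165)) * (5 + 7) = -7903 / 88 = -89.81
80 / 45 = 1.78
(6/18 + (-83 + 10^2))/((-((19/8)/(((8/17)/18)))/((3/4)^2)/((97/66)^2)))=-0.23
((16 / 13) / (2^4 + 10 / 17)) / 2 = 68 / 1833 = 0.04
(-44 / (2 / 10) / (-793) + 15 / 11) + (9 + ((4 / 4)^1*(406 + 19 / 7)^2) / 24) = 71509713755 / 10258248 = 6970.95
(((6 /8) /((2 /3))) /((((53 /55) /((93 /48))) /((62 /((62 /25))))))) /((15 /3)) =76725 /6784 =11.31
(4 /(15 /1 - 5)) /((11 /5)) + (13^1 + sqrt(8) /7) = 2 * sqrt(2) /7 + 145 /11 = 13.59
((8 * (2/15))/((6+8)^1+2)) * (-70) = -14/3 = -4.67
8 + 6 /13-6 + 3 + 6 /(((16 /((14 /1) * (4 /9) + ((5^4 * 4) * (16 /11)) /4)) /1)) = 149594 /429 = 348.70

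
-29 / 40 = -0.72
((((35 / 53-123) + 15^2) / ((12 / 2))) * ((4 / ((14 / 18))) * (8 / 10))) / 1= 130584 / 1855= 70.40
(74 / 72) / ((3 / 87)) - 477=-16099 / 36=-447.19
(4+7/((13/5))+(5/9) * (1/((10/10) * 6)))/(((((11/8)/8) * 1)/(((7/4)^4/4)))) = 1039633/11232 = 92.56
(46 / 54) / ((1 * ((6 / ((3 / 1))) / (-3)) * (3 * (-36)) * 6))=23 / 11664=0.00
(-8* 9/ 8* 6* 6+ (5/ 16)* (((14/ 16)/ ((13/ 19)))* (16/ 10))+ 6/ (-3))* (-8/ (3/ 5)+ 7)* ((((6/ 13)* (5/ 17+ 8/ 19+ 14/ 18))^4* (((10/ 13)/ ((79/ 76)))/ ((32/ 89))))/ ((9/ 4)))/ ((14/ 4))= 3052665012394760000000/ 25144260973008886917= 121.41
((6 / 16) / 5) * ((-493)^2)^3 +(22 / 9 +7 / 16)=775309803486121121 / 720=1076819171508501.56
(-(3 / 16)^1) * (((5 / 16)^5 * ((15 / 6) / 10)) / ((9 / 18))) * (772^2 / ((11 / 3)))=-1047628125 / 23068672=-45.41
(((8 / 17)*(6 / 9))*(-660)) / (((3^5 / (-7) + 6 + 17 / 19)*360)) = 2926 / 141525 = 0.02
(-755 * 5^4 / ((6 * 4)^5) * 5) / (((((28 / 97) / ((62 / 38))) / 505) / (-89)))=318868622890625 / 4236115968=75273.82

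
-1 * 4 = -4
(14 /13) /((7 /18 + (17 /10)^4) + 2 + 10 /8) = 1260000 /14029457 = 0.09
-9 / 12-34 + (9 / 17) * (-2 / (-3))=-2339 / 68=-34.40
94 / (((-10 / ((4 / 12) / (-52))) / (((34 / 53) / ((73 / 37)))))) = 29563 / 1508910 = 0.02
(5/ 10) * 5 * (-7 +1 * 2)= -25/ 2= -12.50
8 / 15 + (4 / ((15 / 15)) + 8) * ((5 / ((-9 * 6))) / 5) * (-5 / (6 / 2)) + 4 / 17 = 2614 / 2295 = 1.14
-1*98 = -98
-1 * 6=-6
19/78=0.24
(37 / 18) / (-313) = -37 / 5634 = -0.01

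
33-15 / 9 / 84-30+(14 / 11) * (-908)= -3195163 / 2772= -1152.66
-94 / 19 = -4.95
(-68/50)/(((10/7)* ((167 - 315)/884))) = 26299/4625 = 5.69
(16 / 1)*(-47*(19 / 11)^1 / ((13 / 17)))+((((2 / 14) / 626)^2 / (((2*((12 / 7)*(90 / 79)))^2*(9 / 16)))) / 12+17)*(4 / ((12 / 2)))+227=-3865551882102662737 / 2647202949705600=-1460.24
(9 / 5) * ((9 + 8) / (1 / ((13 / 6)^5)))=6311981 / 4320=1461.11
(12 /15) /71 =4 /355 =0.01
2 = 2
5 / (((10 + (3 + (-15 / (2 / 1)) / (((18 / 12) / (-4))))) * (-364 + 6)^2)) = 5 / 4229412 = 0.00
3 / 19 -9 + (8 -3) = -73 / 19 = -3.84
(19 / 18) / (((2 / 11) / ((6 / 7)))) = 209 / 42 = 4.98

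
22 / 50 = 11 / 25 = 0.44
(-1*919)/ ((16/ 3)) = -2757/ 16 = -172.31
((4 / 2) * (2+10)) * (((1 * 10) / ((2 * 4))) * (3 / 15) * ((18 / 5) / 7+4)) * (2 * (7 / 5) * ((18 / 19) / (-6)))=-5688 / 475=-11.97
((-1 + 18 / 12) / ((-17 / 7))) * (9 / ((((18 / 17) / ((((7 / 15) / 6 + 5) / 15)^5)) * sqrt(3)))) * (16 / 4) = -139533677458399 * sqrt(3) / 13452100312500000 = -0.02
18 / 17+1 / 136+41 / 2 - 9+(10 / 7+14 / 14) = 14275 / 952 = 14.99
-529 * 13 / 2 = -6877 / 2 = -3438.50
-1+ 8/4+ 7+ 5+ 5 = 18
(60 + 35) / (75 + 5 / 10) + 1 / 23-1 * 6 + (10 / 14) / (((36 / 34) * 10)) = -4052843 / 875196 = -4.63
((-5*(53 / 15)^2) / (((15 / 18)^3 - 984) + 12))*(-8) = -10176 / 19795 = -0.51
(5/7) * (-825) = -4125/7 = -589.29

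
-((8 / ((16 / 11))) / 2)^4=-57.19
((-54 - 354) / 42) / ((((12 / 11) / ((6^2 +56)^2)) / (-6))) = 3165536 / 7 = 452219.43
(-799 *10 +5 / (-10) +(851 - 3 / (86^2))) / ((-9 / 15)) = 11899.17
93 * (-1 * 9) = -837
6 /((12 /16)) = 8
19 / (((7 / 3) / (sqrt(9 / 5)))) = 171*sqrt(5) / 35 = 10.92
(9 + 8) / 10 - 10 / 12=13 / 15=0.87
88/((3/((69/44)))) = 46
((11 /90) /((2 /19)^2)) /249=3971 /89640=0.04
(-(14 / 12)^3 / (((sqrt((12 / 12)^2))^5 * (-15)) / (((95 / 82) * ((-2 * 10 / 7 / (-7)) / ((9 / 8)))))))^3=2352637000 / 26701407522369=0.00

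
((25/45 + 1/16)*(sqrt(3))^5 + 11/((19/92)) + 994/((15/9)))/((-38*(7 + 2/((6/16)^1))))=-92577/66785 - 267*sqrt(3)/22496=-1.41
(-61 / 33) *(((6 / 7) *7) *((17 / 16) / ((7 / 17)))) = -17629 / 616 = -28.62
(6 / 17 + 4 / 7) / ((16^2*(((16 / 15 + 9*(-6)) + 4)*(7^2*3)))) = -275 / 547834112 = -0.00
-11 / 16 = -0.69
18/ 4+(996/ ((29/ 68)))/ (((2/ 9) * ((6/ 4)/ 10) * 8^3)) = 65583/ 464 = 141.34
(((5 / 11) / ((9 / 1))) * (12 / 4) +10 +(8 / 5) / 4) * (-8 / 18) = -6964 / 1485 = -4.69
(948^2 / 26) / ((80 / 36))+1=1011107 / 65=15555.49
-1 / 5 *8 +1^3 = -3 / 5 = -0.60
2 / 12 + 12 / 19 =91 / 114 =0.80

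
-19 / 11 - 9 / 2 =-137 / 22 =-6.23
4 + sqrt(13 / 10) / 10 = sqrt(130) / 100 + 4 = 4.11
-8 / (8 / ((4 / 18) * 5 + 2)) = -28 / 9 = -3.11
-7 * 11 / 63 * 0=0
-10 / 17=-0.59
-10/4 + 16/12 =-7/6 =-1.17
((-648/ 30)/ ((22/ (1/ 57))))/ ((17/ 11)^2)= -198/ 27455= -0.01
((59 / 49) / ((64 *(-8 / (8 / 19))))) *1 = -59 / 59584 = -0.00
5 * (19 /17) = 95 /17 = 5.59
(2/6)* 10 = 3.33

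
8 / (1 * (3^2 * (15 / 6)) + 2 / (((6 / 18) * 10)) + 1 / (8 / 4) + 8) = 20 / 79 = 0.25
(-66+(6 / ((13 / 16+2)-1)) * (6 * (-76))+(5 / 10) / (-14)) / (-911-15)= 1279349 / 751912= 1.70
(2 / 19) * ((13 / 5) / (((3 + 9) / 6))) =13 / 95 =0.14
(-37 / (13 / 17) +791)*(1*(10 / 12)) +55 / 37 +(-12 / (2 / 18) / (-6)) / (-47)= 14015202 / 22607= 619.95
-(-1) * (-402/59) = -6.81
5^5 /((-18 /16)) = -25000 /9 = -2777.78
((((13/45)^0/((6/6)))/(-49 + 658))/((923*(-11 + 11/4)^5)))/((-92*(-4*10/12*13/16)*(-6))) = 1024/32887426137811245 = 0.00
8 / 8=1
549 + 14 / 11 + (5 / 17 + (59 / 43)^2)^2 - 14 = 5879906822535 / 10868368379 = 541.01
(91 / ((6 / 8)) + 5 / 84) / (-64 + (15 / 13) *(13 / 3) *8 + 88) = 3399 / 1792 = 1.90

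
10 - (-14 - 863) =887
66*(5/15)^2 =22/3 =7.33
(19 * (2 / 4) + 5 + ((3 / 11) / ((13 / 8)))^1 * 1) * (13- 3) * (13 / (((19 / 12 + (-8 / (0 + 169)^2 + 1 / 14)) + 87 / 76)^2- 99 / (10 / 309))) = -27239214481294929750 / 43587818462037047671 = -0.62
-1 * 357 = -357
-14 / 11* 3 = -42 / 11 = -3.82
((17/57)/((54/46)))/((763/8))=3128/1174257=0.00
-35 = -35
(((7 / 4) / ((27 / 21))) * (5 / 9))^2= 60025 / 104976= 0.57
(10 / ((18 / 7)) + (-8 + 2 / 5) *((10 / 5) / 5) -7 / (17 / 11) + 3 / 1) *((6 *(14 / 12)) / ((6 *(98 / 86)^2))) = -0.61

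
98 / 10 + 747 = 756.80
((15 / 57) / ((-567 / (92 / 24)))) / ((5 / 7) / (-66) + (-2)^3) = 1265 / 5695839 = 0.00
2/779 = 0.00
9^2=81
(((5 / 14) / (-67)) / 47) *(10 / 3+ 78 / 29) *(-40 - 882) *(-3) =-1207820 / 639247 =-1.89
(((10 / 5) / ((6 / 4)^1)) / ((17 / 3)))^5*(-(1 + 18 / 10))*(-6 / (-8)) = -10752 / 7099285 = -0.00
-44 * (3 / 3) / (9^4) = -44 / 6561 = -0.01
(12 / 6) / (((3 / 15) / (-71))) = -710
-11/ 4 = -2.75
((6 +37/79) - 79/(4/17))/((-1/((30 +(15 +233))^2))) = 2010408013/79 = 25448202.70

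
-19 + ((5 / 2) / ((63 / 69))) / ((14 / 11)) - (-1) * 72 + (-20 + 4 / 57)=131165 / 3724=35.22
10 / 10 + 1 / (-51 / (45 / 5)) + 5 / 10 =45 / 34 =1.32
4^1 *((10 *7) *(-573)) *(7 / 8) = -140385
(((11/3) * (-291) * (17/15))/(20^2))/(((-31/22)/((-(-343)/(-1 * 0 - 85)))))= -4025791/465000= -8.66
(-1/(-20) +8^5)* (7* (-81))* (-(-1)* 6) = -1114769061/10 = -111476906.10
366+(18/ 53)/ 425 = 8244168/ 22525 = 366.00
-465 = -465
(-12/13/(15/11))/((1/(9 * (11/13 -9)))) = 41976/845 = 49.68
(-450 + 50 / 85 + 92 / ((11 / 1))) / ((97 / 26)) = -2144376 / 18139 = -118.22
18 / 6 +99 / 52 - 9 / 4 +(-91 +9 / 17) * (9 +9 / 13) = -386403 / 442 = -874.21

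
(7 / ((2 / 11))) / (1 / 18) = 693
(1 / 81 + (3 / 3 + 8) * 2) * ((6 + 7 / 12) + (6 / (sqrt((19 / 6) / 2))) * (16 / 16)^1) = 5836 * sqrt(57) / 513 + 115261 / 972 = 204.47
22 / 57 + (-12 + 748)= 41974 / 57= 736.39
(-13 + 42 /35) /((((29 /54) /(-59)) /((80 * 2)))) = 6015168 /29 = 207419.59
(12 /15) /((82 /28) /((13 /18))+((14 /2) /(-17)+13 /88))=544544 /2580395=0.21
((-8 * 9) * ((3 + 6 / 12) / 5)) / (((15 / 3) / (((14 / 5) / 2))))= -14.11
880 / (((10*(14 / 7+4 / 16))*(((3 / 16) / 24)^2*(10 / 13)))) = 37486592 / 45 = 833035.38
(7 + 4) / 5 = 11 / 5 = 2.20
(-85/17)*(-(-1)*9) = -45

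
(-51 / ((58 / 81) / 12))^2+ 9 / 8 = 4914773937 / 6728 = 730495.53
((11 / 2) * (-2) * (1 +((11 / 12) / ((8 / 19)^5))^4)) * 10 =-30269515391440088139007403671735 / 11953490159763789447168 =-2532274255.21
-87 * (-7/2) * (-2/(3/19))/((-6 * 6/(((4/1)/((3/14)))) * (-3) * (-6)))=26999/243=111.11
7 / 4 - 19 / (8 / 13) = -233 / 8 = -29.12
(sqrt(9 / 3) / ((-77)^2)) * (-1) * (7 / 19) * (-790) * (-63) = -7110 * sqrt(3) / 2299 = -5.36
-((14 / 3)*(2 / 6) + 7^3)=-3101 / 9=-344.56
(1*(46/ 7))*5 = 32.86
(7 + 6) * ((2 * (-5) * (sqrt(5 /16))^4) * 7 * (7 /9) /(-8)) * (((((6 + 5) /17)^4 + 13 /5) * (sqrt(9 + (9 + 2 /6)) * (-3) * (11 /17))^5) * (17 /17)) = -951141.57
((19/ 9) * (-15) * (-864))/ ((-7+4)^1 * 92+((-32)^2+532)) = 171/ 8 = 21.38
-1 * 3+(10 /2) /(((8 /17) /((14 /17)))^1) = 23 /4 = 5.75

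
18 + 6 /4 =39 /2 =19.50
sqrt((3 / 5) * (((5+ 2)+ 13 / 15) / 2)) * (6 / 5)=6 * sqrt(59) / 25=1.84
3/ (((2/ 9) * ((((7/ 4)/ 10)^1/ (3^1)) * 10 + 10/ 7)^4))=672126336/ 815730721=0.82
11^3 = 1331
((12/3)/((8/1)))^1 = 1/2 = 0.50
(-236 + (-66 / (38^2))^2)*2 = -123021935 / 260642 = -472.00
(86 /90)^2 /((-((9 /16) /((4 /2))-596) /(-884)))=-52304512 /38602575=-1.35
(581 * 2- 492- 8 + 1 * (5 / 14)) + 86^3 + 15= 8914267 / 14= 636733.36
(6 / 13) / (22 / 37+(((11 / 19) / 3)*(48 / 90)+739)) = 189810 / 304204303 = 0.00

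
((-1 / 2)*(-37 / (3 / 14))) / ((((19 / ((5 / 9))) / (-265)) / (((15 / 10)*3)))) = -343175 / 114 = -3010.31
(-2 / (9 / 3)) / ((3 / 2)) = -4 / 9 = -0.44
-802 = -802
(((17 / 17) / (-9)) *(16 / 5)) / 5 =-16 / 225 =-0.07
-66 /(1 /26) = -1716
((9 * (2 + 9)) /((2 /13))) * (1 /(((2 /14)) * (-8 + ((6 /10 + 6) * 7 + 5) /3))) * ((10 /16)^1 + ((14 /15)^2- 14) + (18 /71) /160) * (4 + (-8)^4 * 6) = -152676040.54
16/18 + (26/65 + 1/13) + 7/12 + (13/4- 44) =-45397/1170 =-38.80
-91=-91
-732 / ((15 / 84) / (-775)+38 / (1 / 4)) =-1058960 / 219893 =-4.82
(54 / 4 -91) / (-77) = 1.01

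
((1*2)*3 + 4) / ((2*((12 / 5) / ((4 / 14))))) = 25 / 42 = 0.60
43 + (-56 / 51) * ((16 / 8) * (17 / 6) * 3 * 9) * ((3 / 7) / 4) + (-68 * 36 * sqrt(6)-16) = 9-2448 * sqrt(6) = -5987.35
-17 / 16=-1.06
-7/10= -0.70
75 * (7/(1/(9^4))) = 3444525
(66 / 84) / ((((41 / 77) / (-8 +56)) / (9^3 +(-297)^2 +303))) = 259155864 / 41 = 6320874.73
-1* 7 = -7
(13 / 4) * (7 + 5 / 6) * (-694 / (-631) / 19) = 212017 / 143868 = 1.47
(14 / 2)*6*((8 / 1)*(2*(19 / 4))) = 3192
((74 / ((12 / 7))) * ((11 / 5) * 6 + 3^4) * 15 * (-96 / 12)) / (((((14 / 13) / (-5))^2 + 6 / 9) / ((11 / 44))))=-1546210575 / 9038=-171078.84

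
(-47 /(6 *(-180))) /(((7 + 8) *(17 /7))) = 329 /275400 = 0.00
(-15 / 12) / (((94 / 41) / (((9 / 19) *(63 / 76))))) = -116235 / 542944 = -0.21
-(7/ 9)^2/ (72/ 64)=-392/ 729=-0.54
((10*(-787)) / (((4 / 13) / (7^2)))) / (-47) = 2506595 / 94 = 26665.90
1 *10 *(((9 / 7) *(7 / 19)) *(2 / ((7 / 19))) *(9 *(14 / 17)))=3240 / 17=190.59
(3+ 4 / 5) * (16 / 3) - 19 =1.27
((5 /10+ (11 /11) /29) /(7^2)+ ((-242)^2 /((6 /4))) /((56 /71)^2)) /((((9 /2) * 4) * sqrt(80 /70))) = 2140353521 * sqrt(14) /2455488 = 3261.46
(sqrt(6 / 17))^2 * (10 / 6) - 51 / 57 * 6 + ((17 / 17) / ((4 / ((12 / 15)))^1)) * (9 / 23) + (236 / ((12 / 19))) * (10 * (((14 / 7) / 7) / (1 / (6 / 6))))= 829123187 / 780045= 1062.92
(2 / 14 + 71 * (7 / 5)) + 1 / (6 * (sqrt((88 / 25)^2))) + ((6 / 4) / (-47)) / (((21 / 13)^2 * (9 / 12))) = 1816204009 / 18239760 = 99.57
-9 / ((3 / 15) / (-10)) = 450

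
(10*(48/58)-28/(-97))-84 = -212200/2813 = -75.44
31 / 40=0.78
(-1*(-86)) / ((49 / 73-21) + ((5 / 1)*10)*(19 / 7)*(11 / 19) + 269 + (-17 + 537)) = 43946 / 432941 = 0.10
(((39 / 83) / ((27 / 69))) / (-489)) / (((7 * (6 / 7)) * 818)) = -299 / 597602988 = -0.00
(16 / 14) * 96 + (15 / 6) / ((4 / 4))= 1571 / 14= 112.21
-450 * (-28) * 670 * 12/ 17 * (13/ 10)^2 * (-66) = -11299448160/ 17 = -664673421.18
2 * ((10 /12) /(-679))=-5 /2037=-0.00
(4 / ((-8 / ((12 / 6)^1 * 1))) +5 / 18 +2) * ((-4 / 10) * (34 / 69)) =-34 / 135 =-0.25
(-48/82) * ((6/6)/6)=-4/41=-0.10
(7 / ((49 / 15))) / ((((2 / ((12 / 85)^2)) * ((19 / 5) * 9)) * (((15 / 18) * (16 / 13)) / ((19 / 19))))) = 117 / 192185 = 0.00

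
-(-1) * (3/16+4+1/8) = 69/16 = 4.31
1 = 1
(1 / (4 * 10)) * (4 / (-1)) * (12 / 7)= -6 / 35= -0.17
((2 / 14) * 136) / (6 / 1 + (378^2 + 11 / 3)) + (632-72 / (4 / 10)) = 1356347092 / 3000767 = 452.00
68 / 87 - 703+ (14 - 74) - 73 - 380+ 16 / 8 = -105550 / 87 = -1213.22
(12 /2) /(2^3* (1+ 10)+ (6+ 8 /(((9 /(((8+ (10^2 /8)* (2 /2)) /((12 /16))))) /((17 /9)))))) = 729 /16997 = 0.04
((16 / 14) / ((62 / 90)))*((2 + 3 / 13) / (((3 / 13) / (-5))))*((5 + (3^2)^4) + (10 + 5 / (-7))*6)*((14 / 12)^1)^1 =-134420800 / 217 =-619450.69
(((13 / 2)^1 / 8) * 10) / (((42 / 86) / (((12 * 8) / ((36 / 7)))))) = 2795 / 9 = 310.56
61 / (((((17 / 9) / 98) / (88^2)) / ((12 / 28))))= 178561152 / 17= 10503597.18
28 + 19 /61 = 1727 /61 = 28.31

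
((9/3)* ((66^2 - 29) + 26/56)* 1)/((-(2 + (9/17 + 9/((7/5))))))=-6179619/4264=-1449.25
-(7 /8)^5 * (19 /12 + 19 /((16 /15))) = -15647317 /1572864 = -9.95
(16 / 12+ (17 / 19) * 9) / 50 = 107 / 570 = 0.19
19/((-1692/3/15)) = -95/188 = -0.51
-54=-54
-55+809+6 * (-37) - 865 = -333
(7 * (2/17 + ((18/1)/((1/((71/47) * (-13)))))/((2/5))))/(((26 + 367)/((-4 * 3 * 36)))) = 6799.04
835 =835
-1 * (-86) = 86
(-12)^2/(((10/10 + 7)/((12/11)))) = 216/11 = 19.64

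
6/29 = 0.21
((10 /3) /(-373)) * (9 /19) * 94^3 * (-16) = 398680320 /7087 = 56255.16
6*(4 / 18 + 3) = 58 / 3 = 19.33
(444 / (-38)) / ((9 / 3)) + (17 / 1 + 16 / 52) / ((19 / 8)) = 838 / 247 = 3.39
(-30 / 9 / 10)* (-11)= 11 / 3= 3.67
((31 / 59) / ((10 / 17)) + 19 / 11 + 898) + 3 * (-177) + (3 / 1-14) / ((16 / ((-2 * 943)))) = 43255733 / 25960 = 1666.25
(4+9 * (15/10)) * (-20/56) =-25/4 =-6.25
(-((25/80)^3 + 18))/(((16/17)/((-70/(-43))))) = -43942535/1409024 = -31.19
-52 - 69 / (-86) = -4403 / 86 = -51.20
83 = 83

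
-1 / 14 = -0.07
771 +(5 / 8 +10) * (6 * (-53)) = -10431 / 4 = -2607.75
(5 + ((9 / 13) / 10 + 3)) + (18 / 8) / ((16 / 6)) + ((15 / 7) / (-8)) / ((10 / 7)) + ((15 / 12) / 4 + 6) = 31279 / 2080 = 15.04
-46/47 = -0.98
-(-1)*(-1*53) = -53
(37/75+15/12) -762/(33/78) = -5937847/3300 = -1799.35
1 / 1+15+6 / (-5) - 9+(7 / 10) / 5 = 297 / 50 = 5.94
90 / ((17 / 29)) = 153.53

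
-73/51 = -1.43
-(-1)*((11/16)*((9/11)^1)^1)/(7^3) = 0.00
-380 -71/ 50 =-19071/ 50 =-381.42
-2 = -2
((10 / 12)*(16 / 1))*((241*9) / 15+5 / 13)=75392 / 39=1933.13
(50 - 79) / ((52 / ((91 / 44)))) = -203 / 176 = -1.15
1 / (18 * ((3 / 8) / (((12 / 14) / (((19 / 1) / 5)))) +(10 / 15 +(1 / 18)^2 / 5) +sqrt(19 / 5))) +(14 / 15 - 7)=-6138862099 / 1025338335 - 466560 * sqrt(95) / 68355889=-6.05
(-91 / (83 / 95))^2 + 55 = 75114920 / 6889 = 10903.60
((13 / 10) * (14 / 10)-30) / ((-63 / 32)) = 22544 / 1575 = 14.31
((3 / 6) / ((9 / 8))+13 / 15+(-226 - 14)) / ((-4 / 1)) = 10741 / 180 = 59.67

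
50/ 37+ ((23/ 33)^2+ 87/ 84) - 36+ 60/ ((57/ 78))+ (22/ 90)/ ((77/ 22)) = 83443293/ 1701260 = 49.05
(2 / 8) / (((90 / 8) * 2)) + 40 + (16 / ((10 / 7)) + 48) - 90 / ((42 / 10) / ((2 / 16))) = 121631 / 1260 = 96.53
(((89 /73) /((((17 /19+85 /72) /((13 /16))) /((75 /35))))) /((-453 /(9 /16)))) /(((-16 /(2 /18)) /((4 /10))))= 197847 /56079380224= 0.00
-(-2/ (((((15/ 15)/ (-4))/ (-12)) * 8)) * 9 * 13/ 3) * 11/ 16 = 321.75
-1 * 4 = -4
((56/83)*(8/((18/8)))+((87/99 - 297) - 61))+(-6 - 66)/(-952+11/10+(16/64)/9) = -498773886901/1406397069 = -354.65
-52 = -52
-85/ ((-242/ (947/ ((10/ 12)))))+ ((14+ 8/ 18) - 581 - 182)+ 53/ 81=-3418123/ 9801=-348.75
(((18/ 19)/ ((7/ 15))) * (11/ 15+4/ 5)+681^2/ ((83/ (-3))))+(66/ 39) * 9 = -2402895879/ 143507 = -16744.10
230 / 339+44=15146 / 339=44.68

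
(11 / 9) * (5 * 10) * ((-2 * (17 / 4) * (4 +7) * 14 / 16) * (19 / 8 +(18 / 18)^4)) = -1079925 / 64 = -16873.83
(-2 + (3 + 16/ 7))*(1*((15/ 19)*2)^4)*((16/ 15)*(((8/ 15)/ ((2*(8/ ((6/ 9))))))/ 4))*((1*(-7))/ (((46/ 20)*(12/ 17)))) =-68000/ 130321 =-0.52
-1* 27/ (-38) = 27/ 38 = 0.71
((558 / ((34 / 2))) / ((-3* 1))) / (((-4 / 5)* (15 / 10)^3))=620 / 153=4.05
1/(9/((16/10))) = 8/45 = 0.18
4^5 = 1024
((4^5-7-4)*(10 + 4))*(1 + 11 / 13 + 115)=21542458 / 13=1657112.15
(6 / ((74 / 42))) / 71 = 126 / 2627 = 0.05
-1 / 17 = -0.06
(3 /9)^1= 1 /3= 0.33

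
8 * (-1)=-8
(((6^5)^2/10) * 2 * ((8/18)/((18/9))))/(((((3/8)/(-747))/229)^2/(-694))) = -1940479653395338887168/5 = -388095930679067777433.60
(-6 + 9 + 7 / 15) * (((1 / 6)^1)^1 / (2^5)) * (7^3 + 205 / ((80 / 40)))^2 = 1146717 / 320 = 3583.49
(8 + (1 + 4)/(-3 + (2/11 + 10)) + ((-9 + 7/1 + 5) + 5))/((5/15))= 3957/79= 50.09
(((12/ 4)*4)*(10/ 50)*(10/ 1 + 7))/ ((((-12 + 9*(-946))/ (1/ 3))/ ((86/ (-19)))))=2924/ 404985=0.01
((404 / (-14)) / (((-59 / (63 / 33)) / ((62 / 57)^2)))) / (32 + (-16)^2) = 97061 / 25303212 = 0.00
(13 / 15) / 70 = 13 / 1050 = 0.01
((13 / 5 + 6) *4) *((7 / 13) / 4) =301 / 65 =4.63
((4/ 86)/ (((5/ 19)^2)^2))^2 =67934252164/ 722265625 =94.06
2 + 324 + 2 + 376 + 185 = 889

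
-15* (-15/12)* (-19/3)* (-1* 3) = 1425/4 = 356.25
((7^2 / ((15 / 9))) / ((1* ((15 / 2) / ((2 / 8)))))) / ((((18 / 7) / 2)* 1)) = 343 / 450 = 0.76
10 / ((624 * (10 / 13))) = 1 / 48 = 0.02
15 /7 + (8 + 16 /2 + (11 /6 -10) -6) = 167 /42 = 3.98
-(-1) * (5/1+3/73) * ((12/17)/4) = 1104/1241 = 0.89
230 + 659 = 889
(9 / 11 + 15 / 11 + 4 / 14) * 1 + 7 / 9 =2249 / 693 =3.25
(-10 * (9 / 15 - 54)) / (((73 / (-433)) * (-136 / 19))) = 2196609 / 4964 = 442.51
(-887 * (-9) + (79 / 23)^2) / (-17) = -470.28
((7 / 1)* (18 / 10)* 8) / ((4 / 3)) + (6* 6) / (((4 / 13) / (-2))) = -792 / 5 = -158.40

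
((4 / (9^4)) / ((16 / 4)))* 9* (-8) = -0.01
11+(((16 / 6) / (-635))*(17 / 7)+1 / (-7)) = 144644 / 13335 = 10.85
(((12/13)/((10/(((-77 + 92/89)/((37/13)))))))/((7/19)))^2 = 594061728516/13283715025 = 44.72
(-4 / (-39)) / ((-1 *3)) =-0.03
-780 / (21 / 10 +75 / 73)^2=-138554000 / 1737363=-79.75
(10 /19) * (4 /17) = 40 /323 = 0.12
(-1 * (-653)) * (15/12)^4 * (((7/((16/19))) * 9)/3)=162841875/4096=39756.32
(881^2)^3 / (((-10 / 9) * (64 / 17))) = -71539661565507975993 / 640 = -111780721196106212.49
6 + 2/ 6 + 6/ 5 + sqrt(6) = sqrt(6) + 113/ 15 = 9.98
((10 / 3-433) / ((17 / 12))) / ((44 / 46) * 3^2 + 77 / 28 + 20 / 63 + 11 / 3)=-29884176 / 1511759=-19.77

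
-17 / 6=-2.83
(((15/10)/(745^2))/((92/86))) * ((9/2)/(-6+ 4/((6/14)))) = 3483/1021246000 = 0.00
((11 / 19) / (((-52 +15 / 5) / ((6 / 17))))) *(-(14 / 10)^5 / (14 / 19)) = 1617 / 53125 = 0.03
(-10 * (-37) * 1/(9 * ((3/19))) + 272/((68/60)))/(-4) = -6755/54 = -125.09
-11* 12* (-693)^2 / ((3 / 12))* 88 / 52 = -5578572384 / 13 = -429120952.62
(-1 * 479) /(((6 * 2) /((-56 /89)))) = 6706 /267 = 25.12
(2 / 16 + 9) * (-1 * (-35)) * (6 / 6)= 2555 / 8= 319.38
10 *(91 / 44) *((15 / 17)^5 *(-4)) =-44.24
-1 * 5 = -5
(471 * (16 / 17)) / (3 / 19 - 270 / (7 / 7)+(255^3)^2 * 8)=47728 / 236816706655095947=0.00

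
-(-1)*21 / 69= 7 / 23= 0.30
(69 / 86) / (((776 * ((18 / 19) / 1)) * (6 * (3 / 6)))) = 437 / 1201248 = 0.00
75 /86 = 0.87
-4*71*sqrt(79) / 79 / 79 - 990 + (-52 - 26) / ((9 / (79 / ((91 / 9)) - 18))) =-6312 / 7 - 284*sqrt(79) / 6241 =-902.12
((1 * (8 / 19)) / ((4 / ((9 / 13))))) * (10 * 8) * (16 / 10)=9.33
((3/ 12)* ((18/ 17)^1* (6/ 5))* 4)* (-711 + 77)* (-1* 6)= 410832/ 85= 4833.32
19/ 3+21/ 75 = 496/ 75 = 6.61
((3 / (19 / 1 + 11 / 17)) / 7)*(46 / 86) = 1173 / 100534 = 0.01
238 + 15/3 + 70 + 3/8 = 2507/8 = 313.38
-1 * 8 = -8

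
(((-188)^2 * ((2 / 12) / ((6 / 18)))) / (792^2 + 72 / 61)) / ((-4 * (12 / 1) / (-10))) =673745 / 114789528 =0.01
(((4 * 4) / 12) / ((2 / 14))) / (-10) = -14 / 15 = -0.93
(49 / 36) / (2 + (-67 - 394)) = -49 / 16524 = -0.00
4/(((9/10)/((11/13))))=440/117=3.76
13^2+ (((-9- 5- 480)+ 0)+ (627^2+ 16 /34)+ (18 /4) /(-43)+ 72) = 574385247 /1462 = 392876.37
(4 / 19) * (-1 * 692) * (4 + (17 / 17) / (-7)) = -74736 / 133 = -561.92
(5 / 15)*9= 3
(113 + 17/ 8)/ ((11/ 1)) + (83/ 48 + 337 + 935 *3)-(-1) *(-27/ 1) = 1651159/ 528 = 3127.20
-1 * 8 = -8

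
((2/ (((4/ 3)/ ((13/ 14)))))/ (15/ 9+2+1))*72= 1053/ 49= 21.49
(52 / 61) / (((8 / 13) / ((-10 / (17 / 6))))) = -5070 / 1037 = -4.89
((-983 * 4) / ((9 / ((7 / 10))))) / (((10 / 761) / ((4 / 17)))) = -20945764 / 3825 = -5476.02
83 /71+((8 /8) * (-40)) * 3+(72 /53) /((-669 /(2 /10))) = -498586219 /4195745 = -118.83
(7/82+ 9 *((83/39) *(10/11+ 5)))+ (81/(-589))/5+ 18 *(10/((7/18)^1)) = 576.10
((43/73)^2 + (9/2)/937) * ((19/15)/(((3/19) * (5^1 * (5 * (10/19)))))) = 24095577833/112348642500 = 0.21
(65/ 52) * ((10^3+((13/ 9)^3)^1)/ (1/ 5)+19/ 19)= 9141785/ 1458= 6270.09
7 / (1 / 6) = 42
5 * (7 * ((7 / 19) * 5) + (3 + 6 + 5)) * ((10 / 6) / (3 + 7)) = 2555 / 114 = 22.41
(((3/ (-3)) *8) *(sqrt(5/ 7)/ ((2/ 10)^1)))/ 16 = -5 *sqrt(35)/ 14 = -2.11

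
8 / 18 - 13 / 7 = -89 / 63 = -1.41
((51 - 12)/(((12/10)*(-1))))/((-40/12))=39/4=9.75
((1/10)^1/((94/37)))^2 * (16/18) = 0.00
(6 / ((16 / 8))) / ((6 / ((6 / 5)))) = 3 / 5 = 0.60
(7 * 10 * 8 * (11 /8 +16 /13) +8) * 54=1029996 /13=79230.46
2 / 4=1 / 2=0.50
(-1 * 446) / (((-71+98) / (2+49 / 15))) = -35234 / 405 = -87.00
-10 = -10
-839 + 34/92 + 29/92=-77125/92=-838.32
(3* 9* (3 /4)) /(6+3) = 9 /4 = 2.25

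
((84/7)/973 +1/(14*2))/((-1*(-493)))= 11/112868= 0.00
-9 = -9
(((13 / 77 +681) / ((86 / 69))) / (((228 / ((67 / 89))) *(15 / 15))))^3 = 5.88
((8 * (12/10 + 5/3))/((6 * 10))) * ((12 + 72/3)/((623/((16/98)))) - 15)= -13118354/2289525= -5.73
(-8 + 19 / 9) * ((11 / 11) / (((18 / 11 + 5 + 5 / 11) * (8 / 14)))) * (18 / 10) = -4081 / 1560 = -2.62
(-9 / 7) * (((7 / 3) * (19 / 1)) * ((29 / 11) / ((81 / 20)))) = -11020 / 297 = -37.10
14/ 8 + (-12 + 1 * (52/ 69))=-2621/ 276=-9.50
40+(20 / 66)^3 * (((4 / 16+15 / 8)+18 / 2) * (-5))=1381855 / 35937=38.45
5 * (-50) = -250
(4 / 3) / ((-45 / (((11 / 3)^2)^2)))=-58564 / 10935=-5.36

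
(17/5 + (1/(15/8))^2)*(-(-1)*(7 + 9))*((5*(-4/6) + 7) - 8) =-172432/675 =-255.45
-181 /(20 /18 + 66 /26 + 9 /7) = -148239 /4042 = -36.67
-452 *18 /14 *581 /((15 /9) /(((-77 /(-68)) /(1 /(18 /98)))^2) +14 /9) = -8423.21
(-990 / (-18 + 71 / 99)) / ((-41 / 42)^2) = 172889640 / 2876191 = 60.11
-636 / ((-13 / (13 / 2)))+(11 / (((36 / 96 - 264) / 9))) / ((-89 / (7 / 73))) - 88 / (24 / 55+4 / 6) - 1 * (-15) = 105246558981 / 415632581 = 253.22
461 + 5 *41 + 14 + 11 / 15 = 10211 / 15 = 680.73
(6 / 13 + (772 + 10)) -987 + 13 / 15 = -39716 / 195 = -203.67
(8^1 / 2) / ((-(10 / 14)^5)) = -67228 / 3125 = -21.51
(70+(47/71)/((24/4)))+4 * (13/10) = 160411/2130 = 75.31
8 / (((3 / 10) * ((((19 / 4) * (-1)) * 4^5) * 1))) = -5 / 912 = -0.01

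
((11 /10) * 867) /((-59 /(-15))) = 28611 /118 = 242.47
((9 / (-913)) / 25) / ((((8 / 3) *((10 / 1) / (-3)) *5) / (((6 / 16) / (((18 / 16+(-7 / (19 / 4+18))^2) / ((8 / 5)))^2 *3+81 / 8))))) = 74030112 / 264089409285625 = 0.00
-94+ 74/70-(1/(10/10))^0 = -3288/35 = -93.94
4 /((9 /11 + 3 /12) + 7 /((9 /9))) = 0.50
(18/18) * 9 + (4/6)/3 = 83/9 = 9.22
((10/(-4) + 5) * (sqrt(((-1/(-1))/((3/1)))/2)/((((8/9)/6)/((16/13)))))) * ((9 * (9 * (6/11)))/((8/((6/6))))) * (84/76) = 229635 * sqrt(6)/10868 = 51.76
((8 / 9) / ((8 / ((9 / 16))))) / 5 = 1 / 80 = 0.01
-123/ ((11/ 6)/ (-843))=622134/ 11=56557.64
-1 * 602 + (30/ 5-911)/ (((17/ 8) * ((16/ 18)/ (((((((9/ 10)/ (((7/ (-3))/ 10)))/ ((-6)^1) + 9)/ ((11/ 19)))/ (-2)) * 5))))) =101307553/ 5236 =19348.27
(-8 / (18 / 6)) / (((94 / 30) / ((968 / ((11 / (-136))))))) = 10185.53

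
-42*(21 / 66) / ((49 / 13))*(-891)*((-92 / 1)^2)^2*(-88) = -19915151173632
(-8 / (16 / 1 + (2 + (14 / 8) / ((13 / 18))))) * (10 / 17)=-2080 / 9027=-0.23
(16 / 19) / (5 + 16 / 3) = 48 / 589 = 0.08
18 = 18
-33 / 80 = -0.41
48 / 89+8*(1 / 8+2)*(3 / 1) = 4587 / 89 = 51.54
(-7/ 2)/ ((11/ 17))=-119/ 22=-5.41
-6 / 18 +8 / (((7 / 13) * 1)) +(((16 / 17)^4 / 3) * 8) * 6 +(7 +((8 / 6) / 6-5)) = 154174943 / 5261823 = 29.30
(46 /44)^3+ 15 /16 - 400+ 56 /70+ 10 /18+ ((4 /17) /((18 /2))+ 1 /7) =-45204950311 /114040080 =-396.40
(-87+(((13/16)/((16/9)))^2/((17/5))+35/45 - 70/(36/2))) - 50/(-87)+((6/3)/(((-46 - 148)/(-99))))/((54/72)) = -2485345074127/28205973504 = -88.11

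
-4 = -4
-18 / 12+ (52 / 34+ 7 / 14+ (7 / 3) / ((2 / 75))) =2993 / 34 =88.03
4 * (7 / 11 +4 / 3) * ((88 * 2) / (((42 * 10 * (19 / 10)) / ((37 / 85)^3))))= 21071648 / 147021525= 0.14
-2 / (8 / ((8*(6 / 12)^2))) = -1 / 2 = -0.50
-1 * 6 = -6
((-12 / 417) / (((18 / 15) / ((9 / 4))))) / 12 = -5 / 1112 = -0.00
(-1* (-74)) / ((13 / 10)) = 740 / 13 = 56.92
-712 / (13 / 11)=-7832 / 13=-602.46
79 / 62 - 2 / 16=285 / 248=1.15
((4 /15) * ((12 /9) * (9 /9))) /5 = 16 /225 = 0.07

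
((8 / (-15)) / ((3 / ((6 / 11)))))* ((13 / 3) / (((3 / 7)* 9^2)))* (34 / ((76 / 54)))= -24752 / 84645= -0.29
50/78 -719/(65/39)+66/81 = -429.94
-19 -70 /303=-19.23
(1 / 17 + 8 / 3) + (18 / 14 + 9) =4645 / 357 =13.01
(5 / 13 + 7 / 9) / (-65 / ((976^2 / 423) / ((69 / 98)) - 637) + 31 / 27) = 15251107116 / 14731255591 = 1.04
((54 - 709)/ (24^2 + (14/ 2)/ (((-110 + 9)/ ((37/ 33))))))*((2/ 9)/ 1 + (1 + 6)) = -47300825/ 5758647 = -8.21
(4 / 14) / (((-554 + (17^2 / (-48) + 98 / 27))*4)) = -216 / 1682527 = -0.00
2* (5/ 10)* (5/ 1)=5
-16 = -16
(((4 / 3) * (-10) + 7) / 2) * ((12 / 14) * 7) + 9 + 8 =-2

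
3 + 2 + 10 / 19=105 / 19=5.53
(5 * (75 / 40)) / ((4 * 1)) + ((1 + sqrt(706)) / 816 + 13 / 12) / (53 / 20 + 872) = 5 * sqrt(706) / 3568572 + 22315375 / 9516192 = 2.35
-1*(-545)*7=3815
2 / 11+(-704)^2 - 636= 5444782 / 11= 494980.18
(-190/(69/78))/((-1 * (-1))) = -214.78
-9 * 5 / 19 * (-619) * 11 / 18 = 34045 / 38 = 895.92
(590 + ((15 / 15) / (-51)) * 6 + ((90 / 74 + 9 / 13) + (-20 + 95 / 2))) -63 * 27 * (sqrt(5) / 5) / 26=10127883 / 16354 -1701 * sqrt(5) / 130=590.03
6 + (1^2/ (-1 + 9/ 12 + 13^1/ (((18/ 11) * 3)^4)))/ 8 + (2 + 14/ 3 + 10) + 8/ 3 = 143904110/ 5806293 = 24.78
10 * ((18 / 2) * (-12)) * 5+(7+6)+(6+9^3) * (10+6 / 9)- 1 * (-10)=2463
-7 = -7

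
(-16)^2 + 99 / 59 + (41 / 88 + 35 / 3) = 269.81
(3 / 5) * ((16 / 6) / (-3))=-8 / 15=-0.53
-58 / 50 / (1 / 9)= -261 / 25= -10.44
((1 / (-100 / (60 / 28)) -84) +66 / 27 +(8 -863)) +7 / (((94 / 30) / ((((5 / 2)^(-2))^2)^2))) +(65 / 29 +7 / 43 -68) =-1156370131608631 / 1153864687500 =-1002.17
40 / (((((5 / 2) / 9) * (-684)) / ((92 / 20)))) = -92 / 95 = -0.97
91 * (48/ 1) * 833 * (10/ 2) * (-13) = -236505360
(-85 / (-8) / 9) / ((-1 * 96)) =-85 / 6912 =-0.01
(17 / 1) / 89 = 17 / 89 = 0.19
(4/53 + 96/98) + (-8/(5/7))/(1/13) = -1876916/12985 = -144.54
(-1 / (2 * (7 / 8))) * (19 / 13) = -76 / 91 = -0.84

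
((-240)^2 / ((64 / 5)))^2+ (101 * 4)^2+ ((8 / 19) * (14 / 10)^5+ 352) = 20413570.26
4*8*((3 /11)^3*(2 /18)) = 96 /1331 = 0.07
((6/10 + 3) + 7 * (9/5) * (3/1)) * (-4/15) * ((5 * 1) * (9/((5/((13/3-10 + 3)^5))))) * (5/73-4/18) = -304480256/147825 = -2059.73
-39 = -39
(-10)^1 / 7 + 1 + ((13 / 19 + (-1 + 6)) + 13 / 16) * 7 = 95863 / 2128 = 45.05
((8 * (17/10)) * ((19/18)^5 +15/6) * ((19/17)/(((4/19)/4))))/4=2599206859/9447840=275.11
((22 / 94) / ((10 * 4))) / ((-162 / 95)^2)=0.00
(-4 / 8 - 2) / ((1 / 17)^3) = -24565 / 2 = -12282.50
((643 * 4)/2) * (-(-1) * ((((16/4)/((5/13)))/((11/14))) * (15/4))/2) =351078/11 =31916.18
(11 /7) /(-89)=-11 /623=-0.02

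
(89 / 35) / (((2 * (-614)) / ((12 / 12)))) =-89 / 42980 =-0.00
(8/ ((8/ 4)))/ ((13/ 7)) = 28/ 13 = 2.15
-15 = -15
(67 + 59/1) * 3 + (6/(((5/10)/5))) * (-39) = -1962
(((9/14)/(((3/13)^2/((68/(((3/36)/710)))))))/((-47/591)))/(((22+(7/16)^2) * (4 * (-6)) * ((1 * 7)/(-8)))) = -189918842880/1006411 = -188709.03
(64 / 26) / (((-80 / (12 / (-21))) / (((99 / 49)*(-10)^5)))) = -15840000 / 4459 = -3552.37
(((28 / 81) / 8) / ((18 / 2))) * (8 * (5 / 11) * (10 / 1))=1400 / 8019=0.17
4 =4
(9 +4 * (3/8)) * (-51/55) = -1071/110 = -9.74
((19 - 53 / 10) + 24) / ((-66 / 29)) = -10933 / 660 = -16.57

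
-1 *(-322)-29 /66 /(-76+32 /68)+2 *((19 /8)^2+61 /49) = 5577194605 /16609824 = 335.78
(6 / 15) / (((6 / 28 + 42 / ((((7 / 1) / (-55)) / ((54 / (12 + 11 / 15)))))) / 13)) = -69524 / 18708135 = -0.00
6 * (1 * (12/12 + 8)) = 54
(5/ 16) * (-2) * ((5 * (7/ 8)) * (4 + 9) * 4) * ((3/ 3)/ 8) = -2275/ 128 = -17.77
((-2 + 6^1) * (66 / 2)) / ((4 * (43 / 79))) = 2607 / 43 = 60.63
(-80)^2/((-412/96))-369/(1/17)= -799719/103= -7764.26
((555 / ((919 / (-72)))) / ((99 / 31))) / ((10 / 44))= -55056 / 919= -59.91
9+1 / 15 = 136 / 15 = 9.07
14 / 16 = 7 / 8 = 0.88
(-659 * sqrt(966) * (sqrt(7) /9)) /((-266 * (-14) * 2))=-659 * sqrt(138) /9576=-0.81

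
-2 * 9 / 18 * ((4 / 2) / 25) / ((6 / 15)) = -1 / 5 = -0.20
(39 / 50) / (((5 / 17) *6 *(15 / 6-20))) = -221 / 8750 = -0.03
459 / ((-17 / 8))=-216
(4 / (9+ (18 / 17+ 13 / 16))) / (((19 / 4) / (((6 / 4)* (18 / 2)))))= 58752 / 56183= 1.05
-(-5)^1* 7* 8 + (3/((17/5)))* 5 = 4835/17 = 284.41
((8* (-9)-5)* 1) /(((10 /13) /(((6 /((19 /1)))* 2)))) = -6006 /95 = -63.22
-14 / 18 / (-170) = 0.00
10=10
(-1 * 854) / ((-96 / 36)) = 1281 / 4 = 320.25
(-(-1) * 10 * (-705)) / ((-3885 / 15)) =7050 / 259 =27.22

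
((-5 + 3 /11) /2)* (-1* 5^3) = 3250 /11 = 295.45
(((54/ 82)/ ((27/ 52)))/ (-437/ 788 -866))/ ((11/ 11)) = -40976/ 27996645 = -0.00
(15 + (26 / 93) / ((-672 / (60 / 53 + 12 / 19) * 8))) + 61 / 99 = 2702627119 / 173067048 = 15.62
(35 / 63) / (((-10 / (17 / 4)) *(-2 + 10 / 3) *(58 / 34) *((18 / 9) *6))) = -289 / 33408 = -0.01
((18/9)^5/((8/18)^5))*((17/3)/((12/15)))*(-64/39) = -21449.42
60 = 60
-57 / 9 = -19 / 3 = -6.33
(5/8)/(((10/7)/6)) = 21/8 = 2.62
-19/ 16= -1.19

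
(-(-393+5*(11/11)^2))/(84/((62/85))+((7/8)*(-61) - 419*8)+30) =-96224/808533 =-0.12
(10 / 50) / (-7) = -1 / 35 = -0.03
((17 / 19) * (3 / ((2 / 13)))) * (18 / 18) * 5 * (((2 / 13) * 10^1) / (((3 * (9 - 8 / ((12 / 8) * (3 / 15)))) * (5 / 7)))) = -3570 / 1007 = -3.55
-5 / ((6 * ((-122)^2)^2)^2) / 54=-5 / 95405828215478851584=-0.00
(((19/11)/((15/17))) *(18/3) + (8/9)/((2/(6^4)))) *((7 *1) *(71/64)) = 8033011/1760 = 4564.21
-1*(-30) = 30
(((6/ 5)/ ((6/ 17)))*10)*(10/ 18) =170/ 9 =18.89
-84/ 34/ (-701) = 42/ 11917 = 0.00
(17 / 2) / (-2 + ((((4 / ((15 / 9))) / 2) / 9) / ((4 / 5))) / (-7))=-21 / 5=-4.20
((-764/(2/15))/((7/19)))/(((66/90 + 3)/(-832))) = 169837200/49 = 3466065.31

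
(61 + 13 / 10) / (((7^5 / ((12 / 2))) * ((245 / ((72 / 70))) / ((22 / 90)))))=11748 / 514714375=0.00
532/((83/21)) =11172/83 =134.60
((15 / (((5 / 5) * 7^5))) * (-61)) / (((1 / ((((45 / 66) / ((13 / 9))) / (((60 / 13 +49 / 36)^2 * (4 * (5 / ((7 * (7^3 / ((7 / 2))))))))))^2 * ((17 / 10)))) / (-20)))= 2816451678287520 / 7405514485979401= 0.38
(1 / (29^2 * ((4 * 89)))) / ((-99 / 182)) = -91 / 14820102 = -0.00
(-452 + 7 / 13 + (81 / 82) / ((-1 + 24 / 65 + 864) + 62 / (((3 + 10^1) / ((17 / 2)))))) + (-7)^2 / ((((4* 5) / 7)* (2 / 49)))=-19594626483 / 626317640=-31.29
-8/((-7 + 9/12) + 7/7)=32/21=1.52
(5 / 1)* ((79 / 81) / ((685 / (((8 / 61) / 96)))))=79 / 8123004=0.00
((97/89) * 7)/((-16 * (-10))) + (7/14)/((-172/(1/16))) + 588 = 1440292983/2449280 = 588.05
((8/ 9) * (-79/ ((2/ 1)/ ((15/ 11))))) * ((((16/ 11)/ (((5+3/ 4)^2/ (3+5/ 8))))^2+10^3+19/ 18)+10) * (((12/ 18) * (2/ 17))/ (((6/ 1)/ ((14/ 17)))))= -13631394495412120/ 26157336290217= -521.13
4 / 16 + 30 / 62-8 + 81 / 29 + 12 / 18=-41063 / 10788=-3.81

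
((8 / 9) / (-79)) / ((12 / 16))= -0.02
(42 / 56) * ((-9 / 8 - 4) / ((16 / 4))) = -0.96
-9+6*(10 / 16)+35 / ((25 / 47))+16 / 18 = 11059 / 180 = 61.44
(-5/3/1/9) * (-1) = 5/27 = 0.19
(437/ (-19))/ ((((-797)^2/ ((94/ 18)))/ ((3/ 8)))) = -0.00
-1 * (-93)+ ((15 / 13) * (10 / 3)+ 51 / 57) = 24142 / 247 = 97.74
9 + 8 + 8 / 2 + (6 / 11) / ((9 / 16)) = 725 / 33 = 21.97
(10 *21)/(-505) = -42/101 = -0.42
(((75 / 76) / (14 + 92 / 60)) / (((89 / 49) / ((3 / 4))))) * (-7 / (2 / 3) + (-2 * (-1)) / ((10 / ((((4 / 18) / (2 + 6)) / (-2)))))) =-731325 / 2654336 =-0.28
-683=-683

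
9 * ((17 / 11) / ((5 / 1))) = 153 / 55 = 2.78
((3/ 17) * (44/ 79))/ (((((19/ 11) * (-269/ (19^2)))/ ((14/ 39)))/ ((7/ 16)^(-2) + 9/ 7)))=-5867048/ 32875297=-0.18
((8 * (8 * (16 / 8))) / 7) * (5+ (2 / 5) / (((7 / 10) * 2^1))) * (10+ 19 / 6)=1272.60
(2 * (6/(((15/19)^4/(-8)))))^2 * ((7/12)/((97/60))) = 121738179877888/5524453125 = 22036.24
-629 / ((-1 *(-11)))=-629 / 11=-57.18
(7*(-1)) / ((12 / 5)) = -35 / 12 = -2.92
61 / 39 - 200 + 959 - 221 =21043 / 39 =539.56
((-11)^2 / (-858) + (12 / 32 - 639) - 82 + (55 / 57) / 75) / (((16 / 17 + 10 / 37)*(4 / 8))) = -40312214359 / 33878520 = -1189.90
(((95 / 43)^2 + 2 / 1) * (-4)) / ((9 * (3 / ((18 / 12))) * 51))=-8482 / 282897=-0.03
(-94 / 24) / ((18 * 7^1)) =-47 / 1512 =-0.03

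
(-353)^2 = 124609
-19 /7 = -2.71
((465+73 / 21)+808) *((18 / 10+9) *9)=4342572 / 35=124073.49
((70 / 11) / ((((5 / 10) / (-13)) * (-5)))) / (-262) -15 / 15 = -1623 / 1441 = -1.13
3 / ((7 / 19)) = 57 / 7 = 8.14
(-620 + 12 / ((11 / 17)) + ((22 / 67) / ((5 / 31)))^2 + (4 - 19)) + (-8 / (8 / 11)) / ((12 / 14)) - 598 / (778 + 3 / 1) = -329156997911 / 525886350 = -625.91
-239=-239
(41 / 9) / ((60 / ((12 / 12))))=41 / 540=0.08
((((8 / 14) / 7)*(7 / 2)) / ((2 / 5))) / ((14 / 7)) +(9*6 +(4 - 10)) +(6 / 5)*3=3637 / 70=51.96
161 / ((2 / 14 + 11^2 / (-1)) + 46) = -1127 / 524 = -2.15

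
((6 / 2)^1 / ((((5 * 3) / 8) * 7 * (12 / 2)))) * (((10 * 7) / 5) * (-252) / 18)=-112 / 15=-7.47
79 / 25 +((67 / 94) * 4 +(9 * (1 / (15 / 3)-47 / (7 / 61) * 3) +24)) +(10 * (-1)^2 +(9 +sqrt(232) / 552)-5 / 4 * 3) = -362273991 / 32900 +sqrt(58) / 276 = -11011.34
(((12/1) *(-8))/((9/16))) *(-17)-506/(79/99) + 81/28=15064549/6636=2270.12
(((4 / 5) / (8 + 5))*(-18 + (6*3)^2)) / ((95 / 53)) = 10.51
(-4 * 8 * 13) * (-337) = 140192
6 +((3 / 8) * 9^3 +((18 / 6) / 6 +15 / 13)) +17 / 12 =88123 / 312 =282.45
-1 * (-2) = 2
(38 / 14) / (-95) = -1 / 35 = -0.03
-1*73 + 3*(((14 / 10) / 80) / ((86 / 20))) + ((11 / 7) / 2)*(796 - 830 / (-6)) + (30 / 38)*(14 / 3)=456249559 / 686280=664.82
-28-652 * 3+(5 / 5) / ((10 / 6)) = -9917 / 5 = -1983.40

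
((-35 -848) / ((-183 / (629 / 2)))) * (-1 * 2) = -555407 / 183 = -3035.01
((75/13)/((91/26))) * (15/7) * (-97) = -218250/637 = -342.62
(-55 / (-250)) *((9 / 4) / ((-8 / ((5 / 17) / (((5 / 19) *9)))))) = -209 / 27200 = -0.01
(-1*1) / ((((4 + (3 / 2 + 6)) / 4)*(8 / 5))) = -5 / 23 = -0.22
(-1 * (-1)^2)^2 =1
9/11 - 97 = -1058/11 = -96.18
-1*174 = -174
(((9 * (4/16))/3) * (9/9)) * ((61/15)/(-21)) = -61/420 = -0.15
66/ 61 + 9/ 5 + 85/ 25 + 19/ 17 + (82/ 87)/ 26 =7.44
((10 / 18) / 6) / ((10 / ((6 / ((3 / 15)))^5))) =225000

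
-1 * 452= -452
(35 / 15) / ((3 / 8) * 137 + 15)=56 / 1593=0.04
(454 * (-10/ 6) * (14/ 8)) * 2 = -7945/ 3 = -2648.33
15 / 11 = 1.36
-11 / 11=-1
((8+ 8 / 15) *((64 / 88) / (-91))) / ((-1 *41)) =0.00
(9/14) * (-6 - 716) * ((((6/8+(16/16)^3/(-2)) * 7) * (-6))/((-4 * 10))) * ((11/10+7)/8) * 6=-2368521/3200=-740.16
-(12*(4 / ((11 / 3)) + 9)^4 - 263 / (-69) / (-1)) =-125692379365 / 1010229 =-124419.69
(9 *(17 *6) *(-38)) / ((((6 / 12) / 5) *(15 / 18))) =-418608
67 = 67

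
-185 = -185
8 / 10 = 4 / 5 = 0.80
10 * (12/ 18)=20/ 3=6.67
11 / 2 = 5.50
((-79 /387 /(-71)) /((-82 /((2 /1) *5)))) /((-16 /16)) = 395 /1126557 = 0.00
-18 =-18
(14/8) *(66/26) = 231/52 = 4.44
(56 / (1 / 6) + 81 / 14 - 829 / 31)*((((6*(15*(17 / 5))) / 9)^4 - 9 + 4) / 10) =182715201299 / 4340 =42100276.80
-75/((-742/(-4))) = -150/371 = -0.40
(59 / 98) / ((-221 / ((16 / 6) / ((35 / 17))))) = -236 / 66885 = -0.00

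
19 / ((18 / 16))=152 / 9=16.89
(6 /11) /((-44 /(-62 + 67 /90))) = 0.76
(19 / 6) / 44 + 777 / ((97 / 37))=7591579 / 25608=296.45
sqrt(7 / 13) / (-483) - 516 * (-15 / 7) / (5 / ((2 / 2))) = 1548 / 7 - sqrt(91) / 6279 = 221.14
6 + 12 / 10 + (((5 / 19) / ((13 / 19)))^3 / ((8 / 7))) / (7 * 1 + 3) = 1266347 / 175760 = 7.20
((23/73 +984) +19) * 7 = 512694/73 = 7023.21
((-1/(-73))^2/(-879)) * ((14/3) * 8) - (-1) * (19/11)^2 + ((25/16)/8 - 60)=-56.82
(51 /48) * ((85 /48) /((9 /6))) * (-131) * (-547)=103544365 /1152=89882.26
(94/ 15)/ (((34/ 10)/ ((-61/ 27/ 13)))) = -5734/ 17901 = -0.32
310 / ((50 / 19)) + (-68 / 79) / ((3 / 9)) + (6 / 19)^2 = 16443691 / 142595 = 115.32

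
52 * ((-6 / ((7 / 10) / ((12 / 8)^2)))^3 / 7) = -127939500 / 2401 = -53285.92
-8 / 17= -0.47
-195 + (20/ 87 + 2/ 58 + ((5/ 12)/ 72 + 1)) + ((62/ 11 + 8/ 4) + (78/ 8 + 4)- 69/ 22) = -4396823/ 25056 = -175.48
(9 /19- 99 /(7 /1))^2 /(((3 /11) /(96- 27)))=836196372 /17689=47272.11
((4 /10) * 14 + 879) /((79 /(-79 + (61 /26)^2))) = -219747909 /267020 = -822.96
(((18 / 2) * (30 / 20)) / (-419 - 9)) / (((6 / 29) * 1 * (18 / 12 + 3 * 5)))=-87 / 9416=-0.01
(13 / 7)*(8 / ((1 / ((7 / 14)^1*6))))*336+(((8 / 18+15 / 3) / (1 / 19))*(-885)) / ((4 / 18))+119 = -793745 / 2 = -396872.50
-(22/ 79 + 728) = -57534/ 79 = -728.28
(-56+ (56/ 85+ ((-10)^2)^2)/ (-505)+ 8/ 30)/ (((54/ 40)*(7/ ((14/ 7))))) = -11116832/ 695385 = -15.99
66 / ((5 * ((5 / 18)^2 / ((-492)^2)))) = 5176296576 / 125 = 41410372.61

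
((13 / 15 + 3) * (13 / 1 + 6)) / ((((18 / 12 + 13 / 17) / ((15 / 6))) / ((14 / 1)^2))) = 524552 / 33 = 15895.52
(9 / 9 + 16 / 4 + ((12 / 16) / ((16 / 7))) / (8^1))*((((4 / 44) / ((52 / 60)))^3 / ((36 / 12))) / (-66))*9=-8710875 / 32938267648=-0.00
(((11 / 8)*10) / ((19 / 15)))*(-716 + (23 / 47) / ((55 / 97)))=-27729435 / 3572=-7763.00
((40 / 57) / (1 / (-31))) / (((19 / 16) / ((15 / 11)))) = -99200 / 3971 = -24.98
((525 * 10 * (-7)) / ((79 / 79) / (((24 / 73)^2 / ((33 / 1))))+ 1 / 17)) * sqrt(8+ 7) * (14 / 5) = -67173120 * sqrt(15) / 199343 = -1305.09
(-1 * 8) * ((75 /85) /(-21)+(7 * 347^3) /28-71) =-9944030042 /119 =-83563277.66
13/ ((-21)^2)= 13/ 441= 0.03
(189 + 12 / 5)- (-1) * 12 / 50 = 4791 / 25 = 191.64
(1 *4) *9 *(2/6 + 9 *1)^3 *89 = 7814912/3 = 2604970.67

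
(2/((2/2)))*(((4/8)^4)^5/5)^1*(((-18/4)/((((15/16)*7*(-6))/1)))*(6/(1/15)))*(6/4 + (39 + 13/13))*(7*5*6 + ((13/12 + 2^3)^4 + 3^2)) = 1.14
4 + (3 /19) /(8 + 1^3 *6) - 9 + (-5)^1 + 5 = -1327 /266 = -4.99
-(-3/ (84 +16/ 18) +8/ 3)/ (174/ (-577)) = 3479887/ 398808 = 8.73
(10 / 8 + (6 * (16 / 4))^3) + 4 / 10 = 276513 / 20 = 13825.65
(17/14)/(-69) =-17/966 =-0.02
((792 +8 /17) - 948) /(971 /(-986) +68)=-2.32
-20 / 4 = -5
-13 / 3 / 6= -13 / 18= -0.72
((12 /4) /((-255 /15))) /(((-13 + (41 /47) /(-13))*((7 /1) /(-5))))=-9165 /950096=-0.01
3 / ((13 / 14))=42 / 13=3.23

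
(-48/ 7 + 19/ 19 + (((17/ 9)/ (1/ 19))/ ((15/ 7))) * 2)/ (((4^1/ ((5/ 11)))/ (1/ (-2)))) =-26119/ 16632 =-1.57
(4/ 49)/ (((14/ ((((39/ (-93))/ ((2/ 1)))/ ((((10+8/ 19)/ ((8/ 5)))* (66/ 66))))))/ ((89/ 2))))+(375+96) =2478986819/ 5263335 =470.99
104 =104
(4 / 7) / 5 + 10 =354 / 35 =10.11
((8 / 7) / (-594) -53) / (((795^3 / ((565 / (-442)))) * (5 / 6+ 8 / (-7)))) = -12451583 / 28582630973325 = -0.00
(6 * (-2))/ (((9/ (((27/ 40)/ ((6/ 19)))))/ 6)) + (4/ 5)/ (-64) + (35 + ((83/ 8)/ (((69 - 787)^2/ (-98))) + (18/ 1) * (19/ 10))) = 67128349/ 1288810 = 52.09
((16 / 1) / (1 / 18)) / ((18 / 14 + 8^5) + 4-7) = 504 / 57341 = 0.01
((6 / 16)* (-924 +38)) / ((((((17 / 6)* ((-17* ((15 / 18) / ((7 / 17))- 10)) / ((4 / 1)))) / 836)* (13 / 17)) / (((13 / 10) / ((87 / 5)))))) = -46663848 / 165155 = -282.55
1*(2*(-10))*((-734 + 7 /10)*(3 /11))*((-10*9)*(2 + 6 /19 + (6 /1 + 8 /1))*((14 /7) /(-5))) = 491017680 /209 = 2349366.89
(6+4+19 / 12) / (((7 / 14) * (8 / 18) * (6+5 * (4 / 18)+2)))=3753 / 656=5.72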